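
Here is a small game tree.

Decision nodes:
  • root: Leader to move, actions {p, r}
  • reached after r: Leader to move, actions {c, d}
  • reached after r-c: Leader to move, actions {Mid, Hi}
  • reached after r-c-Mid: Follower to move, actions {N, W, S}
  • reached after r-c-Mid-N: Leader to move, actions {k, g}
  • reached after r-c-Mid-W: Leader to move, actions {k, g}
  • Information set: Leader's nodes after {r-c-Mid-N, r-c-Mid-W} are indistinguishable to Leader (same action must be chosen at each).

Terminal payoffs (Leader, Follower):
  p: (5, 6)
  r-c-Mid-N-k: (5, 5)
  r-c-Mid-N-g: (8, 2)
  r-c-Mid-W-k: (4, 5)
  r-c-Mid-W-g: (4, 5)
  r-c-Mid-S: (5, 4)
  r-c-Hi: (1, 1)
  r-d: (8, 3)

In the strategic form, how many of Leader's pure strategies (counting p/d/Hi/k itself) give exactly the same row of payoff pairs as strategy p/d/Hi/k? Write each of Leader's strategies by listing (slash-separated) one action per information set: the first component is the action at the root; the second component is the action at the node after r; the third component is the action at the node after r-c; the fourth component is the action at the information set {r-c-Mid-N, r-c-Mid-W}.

Row for p/d/Hi/k (columns N, W, S): (5,6) (5,6) (5,6).
Under p/d/Hi/k, Leader's choice at the node after r and at the node after r-c and at the information set {r-c-Mid-N, r-c-Mid-W} can never be reached regardless of what Follower does, so varying those choices leaves every outcome unchanged.
Holding the reachable choices fixed and varying the unreachable ones freely already gives 2 × 2 × 2 = 8 equivalent strategies.
No other strategy reproduces this row, so those 8 are the full class: p/c/Mid/k, p/c/Mid/g, p/c/Hi/k, p/c/Hi/g, p/d/Mid/k, p/d/Mid/g, p/d/Hi/k, p/d/Hi/g.

8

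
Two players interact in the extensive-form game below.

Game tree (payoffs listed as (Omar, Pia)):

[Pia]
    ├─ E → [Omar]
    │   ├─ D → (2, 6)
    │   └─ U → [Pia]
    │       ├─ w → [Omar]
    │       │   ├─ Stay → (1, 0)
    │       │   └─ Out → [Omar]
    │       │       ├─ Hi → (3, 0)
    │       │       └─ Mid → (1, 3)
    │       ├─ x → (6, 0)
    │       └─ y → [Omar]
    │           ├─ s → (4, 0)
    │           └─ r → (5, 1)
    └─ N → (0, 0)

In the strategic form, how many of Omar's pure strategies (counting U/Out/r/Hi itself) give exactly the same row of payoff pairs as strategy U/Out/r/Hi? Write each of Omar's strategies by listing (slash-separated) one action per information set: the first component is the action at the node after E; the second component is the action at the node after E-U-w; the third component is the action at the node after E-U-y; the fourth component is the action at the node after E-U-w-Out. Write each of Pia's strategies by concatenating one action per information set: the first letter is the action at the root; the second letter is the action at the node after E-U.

Row for U/Out/r/Hi (columns Ew, Ex, Ey, Nw, Nx, Ny): (3,0) (6,0) (5,1) (0,0) (0,0) (0,0).
Every one of Omar's information sets is on the play path for some reply by Pia when Omar follows U/Out/r/Hi.
Changing the action at any of them therefore changes at least one column, so only U/Out/r/Hi itself gives this row.

1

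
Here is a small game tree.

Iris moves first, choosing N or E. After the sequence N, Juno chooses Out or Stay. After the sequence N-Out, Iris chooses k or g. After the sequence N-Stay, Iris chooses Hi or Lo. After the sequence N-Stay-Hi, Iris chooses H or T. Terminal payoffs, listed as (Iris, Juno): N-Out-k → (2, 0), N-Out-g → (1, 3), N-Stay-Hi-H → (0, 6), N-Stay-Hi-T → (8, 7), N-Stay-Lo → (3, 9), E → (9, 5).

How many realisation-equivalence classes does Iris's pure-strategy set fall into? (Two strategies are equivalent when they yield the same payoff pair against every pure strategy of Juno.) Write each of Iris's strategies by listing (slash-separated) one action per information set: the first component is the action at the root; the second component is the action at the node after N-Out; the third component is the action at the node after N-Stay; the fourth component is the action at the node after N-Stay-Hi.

Iris has 16 pure strategies: N/k/Hi/H, N/k/Hi/T, N/k/Lo/H, N/k/Lo/T, N/g/Hi/H, N/g/Hi/T, N/g/Lo/H, N/g/Lo/T, E/k/Hi/H, E/k/Hi/T, E/k/Lo/H, E/k/Lo/T, E/g/Hi/H, E/g/Hi/T, E/g/Lo/H, E/g/Lo/T. Columns: Out, Stay.
{N/k/Hi/H} → row (2,0) (0,6)
{N/k/Hi/T} → row (2,0) (8,7)
{N/k/Lo/H, N/k/Lo/T} → row (2,0) (3,9)
{N/g/Hi/H} → row (1,3) (0,6)
{N/g/Hi/T} → row (1,3) (8,7)
{N/g/Lo/H, N/g/Lo/T} → row (1,3) (3,9)
{E/k/Hi/H, E/k/Hi/T, E/k/Lo/H, E/k/Lo/T, E/g/Hi/H, E/g/Hi/T, E/g/Lo/H, E/g/Lo/T} → row (9,5) (9,5)
That's 7 distinct rows out of 16 strategies.

7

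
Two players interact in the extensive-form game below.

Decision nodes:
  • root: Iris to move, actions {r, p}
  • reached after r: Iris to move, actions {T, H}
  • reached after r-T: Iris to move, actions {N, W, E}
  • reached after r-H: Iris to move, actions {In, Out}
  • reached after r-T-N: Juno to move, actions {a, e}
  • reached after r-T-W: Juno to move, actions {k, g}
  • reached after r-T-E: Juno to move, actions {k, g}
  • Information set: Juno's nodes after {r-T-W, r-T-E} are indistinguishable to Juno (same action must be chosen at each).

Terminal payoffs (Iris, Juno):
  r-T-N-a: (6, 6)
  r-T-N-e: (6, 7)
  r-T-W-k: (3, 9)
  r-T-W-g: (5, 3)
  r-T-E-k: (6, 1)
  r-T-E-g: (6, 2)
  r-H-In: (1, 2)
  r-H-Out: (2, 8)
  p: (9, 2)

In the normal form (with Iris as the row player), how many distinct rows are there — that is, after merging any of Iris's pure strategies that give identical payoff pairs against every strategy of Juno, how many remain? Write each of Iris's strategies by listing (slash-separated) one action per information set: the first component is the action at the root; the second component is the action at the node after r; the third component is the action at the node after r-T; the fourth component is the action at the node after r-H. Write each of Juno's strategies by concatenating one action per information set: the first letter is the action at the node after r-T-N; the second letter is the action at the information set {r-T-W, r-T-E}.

6

Iris has 24 pure strategies: r/T/N/In, r/T/N/Out, r/T/W/In, r/T/W/Out, r/T/E/In, r/T/E/Out, r/H/N/In, r/H/N/Out, r/H/W/In, r/H/W/Out, r/H/E/In, r/H/E/Out, p/T/N/In, p/T/N/Out, p/T/W/In, p/T/W/Out, p/T/E/In, p/T/E/Out, p/H/N/In, p/H/N/Out, p/H/W/In, p/H/W/Out, p/H/E/In, p/H/E/Out. Columns: ak, ag, ek, eg.
{r/T/N/In, r/T/N/Out} → row (6,6) (6,6) (6,7) (6,7)
{r/T/W/In, r/T/W/Out} → row (3,9) (5,3) (3,9) (5,3)
{r/T/E/In, r/T/E/Out} → row (6,1) (6,2) (6,1) (6,2)
{r/H/N/In, r/H/W/In, r/H/E/In} → row (1,2) (1,2) (1,2) (1,2)
{r/H/N/Out, r/H/W/Out, r/H/E/Out} → row (2,8) (2,8) (2,8) (2,8)
{p/T/N/In, p/T/N/Out, p/T/W/In, p/T/W/Out, p/T/E/In, p/T/E/Out, p/H/N/In, p/H/N/Out, p/H/W/In, p/H/W/Out, p/H/E/In, p/H/E/Out} → row (9,2) (9,2) (9,2) (9,2)
That's 6 distinct rows out of 24 strategies.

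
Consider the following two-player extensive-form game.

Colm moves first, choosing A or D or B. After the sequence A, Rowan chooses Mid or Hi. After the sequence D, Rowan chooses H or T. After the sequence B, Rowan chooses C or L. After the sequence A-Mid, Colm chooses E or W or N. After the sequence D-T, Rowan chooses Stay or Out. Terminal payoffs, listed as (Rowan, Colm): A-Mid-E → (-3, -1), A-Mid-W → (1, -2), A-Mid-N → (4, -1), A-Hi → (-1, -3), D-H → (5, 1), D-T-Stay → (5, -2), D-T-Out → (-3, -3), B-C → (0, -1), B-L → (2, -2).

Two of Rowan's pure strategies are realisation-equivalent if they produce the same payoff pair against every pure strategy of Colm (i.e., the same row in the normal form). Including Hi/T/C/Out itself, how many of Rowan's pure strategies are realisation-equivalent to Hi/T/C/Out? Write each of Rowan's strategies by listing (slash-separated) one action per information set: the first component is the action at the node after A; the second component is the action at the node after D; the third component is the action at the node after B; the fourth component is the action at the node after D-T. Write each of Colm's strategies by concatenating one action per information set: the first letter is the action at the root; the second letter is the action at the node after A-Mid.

1

Row for Hi/T/C/Out (columns AE, AW, AN, DE, DW, DN, BE, BW, BN): (-1,-3) (-1,-3) (-1,-3) (-3,-3) (-3,-3) (-3,-3) (0,-1) (0,-1) (0,-1).
Every one of Rowan's information sets is on the play path for some reply by Colm when Rowan follows Hi/T/C/Out.
Changing the action at any of them therefore changes at least one column, so only Hi/T/C/Out itself gives this row.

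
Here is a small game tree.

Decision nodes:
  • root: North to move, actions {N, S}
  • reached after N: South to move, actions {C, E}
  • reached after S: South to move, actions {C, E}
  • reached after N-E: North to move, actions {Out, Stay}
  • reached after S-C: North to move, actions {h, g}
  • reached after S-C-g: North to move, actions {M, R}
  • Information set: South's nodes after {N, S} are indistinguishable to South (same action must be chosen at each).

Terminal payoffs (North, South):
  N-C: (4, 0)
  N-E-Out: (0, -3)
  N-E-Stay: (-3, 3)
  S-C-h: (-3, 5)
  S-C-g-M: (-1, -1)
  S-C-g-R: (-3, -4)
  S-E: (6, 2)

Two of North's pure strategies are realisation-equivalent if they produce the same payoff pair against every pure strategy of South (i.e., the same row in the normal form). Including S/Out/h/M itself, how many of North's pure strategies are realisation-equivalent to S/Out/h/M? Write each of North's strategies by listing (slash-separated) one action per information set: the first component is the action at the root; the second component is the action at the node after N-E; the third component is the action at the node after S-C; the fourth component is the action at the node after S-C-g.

4

Row for S/Out/h/M (columns C, E): (-3,5) (6,2).
Under S/Out/h/M, North's choice at the node after N-E and at the node after S-C-g can never be reached regardless of what South does, so varying those choices leaves every outcome unchanged.
Holding the reachable choices fixed and varying the unreachable ones freely already gives 2 × 2 = 4 equivalent strategies.
No other strategy reproduces this row, so those 4 are the full class: S/Out/h/M, S/Out/h/R, S/Stay/h/M, S/Stay/h/R.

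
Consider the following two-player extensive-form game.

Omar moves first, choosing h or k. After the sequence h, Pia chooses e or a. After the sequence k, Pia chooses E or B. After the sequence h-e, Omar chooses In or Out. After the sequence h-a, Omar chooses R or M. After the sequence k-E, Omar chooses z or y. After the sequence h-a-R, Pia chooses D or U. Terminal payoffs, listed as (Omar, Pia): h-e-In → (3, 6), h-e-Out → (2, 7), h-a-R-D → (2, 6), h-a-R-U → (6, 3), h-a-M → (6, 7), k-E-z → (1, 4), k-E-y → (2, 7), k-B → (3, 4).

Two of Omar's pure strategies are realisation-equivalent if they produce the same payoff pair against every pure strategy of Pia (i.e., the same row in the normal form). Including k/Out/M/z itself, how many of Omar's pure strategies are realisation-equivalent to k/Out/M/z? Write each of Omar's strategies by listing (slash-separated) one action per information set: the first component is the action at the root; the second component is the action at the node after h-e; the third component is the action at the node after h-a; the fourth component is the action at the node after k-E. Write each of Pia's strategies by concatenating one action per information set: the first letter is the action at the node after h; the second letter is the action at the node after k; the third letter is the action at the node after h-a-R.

4

Row for k/Out/M/z (columns eED, eEU, eBD, eBU, aED, aEU, aBD, aBU): (1,4) (1,4) (3,4) (3,4) (1,4) (1,4) (3,4) (3,4).
Under k/Out/M/z, Omar's choice at the node after h-e and at the node after h-a can never be reached regardless of what Pia does, so varying those choices leaves every outcome unchanged.
Holding the reachable choices fixed and varying the unreachable ones freely already gives 2 × 2 = 4 equivalent strategies.
No other strategy reproduces this row, so those 4 are the full class: k/In/R/z, k/In/M/z, k/Out/R/z, k/Out/M/z.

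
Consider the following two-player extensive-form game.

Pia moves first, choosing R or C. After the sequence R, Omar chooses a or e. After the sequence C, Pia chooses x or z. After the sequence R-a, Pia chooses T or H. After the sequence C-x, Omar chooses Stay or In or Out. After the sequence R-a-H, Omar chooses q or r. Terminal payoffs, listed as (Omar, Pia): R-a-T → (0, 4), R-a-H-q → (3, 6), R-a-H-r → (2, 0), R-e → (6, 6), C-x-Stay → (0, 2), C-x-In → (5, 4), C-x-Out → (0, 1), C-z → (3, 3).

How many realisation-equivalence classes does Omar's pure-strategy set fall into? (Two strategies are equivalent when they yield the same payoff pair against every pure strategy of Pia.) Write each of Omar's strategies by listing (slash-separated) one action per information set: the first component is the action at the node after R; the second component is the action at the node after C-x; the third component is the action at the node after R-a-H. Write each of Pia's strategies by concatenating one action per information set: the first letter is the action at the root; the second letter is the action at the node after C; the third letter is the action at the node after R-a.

Omar has 12 pure strategies: a/Stay/q, a/Stay/r, a/In/q, a/In/r, a/Out/q, a/Out/r, e/Stay/q, e/Stay/r, e/In/q, e/In/r, e/Out/q, e/Out/r. Columns: RxT, RxH, RzT, RzH, CxT, CxH, CzT, CzH.
{a/Stay/q} → row (0,4) (3,6) (0,4) (3,6) (0,2) (0,2) (3,3) (3,3)
{a/Stay/r} → row (0,4) (2,0) (0,4) (2,0) (0,2) (0,2) (3,3) (3,3)
{a/In/q} → row (0,4) (3,6) (0,4) (3,6) (5,4) (5,4) (3,3) (3,3)
{a/In/r} → row (0,4) (2,0) (0,4) (2,0) (5,4) (5,4) (3,3) (3,3)
{a/Out/q} → row (0,4) (3,6) (0,4) (3,6) (0,1) (0,1) (3,3) (3,3)
{a/Out/r} → row (0,4) (2,0) (0,4) (2,0) (0,1) (0,1) (3,3) (3,3)
{e/Stay/q, e/Stay/r} → row (6,6) (6,6) (6,6) (6,6) (0,2) (0,2) (3,3) (3,3)
{e/In/q, e/In/r} → row (6,6) (6,6) (6,6) (6,6) (5,4) (5,4) (3,3) (3,3)
{e/Out/q, e/Out/r} → row (6,6) (6,6) (6,6) (6,6) (0,1) (0,1) (3,3) (3,3)
That's 9 distinct rows out of 12 strategies.

9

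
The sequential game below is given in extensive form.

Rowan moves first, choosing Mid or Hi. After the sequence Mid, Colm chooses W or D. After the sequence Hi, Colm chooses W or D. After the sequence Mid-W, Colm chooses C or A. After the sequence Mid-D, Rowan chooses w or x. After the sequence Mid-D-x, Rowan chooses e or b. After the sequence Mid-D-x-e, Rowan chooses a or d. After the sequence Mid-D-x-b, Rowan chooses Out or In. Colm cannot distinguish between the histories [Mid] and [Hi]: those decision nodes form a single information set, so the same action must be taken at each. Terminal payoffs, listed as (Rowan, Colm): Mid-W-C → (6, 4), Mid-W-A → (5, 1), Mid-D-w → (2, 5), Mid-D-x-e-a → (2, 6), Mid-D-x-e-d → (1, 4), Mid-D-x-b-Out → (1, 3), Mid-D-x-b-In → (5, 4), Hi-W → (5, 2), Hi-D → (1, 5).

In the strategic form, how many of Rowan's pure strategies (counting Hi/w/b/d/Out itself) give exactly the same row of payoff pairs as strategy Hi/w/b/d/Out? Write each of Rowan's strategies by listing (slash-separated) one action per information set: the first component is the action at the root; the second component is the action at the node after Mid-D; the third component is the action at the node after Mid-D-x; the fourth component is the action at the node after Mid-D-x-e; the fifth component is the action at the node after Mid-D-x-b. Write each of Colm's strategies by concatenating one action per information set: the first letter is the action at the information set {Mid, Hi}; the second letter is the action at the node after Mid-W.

Row for Hi/w/b/d/Out (columns WC, WA, DC, DA): (5,2) (5,2) (1,5) (1,5).
Under Hi/w/b/d/Out, Rowan's choice at the node after Mid-D and at the node after Mid-D-x and at the node after Mid-D-x-e and at the node after Mid-D-x-b can never be reached regardless of what Colm does, so varying those choices leaves every outcome unchanged.
Holding the reachable choices fixed and varying the unreachable ones freely already gives 2 × 2 × 2 × 2 = 16 equivalent strategies.
No other strategy reproduces this row, so those 16 are the full class: Hi/w/e/a/Out, Hi/w/e/a/In, Hi/w/e/d/Out, Hi/w/e/d/In, Hi/w/b/a/Out, Hi/w/b/a/In, Hi/w/b/d/Out, Hi/w/b/d/In, Hi/x/e/a/Out, Hi/x/e/a/In, Hi/x/e/d/Out, Hi/x/e/d/In, Hi/x/b/a/Out, Hi/x/b/a/In, Hi/x/b/d/Out, Hi/x/b/d/In.

16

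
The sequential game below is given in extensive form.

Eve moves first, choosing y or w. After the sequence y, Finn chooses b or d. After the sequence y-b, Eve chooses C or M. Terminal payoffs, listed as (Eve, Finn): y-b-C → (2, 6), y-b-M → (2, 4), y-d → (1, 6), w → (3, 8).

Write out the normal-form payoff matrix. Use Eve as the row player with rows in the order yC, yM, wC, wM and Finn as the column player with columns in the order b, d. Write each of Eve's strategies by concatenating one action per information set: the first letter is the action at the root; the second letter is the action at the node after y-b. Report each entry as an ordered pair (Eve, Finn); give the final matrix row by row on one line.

yC: (2,6) (1,6) | yM: (2,4) (1,6) | wC: (3,8) (3,8) | wM: (3,8) (3,8)

            b        d
  yC    (2,6)    (1,6)
  yM    (2,4)    (1,6)
  wC    (3,8)    (3,8)
  wM    (3,8)    (3,8)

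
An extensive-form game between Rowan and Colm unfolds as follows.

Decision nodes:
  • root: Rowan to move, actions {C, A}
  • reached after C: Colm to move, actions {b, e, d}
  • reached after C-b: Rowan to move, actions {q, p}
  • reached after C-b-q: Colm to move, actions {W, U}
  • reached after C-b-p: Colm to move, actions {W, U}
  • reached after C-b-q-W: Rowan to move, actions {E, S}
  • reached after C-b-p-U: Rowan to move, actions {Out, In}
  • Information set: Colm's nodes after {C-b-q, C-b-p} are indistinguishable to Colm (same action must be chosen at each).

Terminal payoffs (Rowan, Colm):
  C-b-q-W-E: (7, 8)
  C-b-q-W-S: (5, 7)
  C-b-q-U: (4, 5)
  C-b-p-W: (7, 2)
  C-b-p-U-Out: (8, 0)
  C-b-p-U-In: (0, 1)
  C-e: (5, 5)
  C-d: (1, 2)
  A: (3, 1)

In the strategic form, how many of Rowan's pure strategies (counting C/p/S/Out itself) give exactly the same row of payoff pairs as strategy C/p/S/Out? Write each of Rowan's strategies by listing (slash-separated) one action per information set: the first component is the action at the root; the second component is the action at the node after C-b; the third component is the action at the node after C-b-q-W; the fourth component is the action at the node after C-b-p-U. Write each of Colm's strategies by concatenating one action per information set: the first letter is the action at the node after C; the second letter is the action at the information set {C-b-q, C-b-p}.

2

Row for C/p/S/Out (columns bW, bU, eW, eU, dW, dU): (7,2) (8,0) (5,5) (5,5) (1,2) (1,2).
Under C/p/S/Out, Rowan's choice at the node after C-b-q-W can never be reached regardless of what Colm does, so varying those choices leaves every outcome unchanged.
Holding the reachable choices fixed and varying the unreachable one freely already gives 2 equivalent strategies.
No other strategy reproduces this row, so those 2 are the full class: C/p/E/Out, C/p/S/Out.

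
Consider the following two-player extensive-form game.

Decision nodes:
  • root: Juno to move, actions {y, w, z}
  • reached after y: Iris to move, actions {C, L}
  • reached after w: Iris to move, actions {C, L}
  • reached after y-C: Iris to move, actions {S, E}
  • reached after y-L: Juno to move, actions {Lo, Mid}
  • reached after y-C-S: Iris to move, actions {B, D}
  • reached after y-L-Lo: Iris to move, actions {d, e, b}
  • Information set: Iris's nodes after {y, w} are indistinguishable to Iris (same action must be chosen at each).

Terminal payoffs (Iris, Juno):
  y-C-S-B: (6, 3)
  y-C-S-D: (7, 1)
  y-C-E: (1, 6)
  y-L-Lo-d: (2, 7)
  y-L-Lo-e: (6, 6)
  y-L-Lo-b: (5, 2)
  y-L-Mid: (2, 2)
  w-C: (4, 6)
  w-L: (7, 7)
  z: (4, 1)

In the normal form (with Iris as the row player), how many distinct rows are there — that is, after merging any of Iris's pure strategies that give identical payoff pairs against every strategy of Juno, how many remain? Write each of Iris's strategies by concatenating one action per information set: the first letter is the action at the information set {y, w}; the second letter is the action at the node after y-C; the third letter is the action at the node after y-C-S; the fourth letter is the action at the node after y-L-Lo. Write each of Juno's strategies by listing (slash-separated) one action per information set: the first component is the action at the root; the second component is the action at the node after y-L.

Iris has 24 pure strategies: CSBd, CSBe, CSBb, CSDd, CSDe, CSDb, CEBd, CEBe, CEBb, CEDd, CEDe, CEDb, LSBd, LSBe, LSBb, LSDd, LSDe, LSDb, LEBd, LEBe, LEBb, LEDd, LEDe, LEDb. Columns: y/Lo, y/Mid, w/Lo, w/Mid, z/Lo, z/Mid.
{CSBd, CSBe, CSBb} → row (6,3) (6,3) (4,6) (4,6) (4,1) (4,1)
{CSDd, CSDe, CSDb} → row (7,1) (7,1) (4,6) (4,6) (4,1) (4,1)
{CEBd, CEBe, CEBb, CEDd, CEDe, CEDb} → row (1,6) (1,6) (4,6) (4,6) (4,1) (4,1)
{LSBd, LSDd, LEBd, LEDd} → row (2,7) (2,2) (7,7) (7,7) (4,1) (4,1)
{LSBe, LSDe, LEBe, LEDe} → row (6,6) (2,2) (7,7) (7,7) (4,1) (4,1)
{LSBb, LSDb, LEBb, LEDb} → row (5,2) (2,2) (7,7) (7,7) (4,1) (4,1)
That's 6 distinct rows out of 24 strategies.

6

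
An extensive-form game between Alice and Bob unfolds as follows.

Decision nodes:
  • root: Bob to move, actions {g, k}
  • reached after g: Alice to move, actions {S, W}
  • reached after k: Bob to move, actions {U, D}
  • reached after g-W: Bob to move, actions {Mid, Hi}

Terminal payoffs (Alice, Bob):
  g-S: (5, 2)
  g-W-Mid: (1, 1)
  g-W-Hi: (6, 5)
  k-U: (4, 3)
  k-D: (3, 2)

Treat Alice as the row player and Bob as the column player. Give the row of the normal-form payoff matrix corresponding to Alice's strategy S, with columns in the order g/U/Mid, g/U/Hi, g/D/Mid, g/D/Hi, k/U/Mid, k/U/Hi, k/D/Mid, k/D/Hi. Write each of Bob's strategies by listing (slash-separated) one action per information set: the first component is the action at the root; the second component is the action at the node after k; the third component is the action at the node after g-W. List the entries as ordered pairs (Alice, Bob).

(5,2) (5,2) (5,2) (5,2) (4,3) (4,3) (3,2) (3,2)

vs g/U/Mid: Bob plays g → Alice plays S at [g] → (5, 2)
vs g/U/Hi: Bob plays g → Alice plays S at [g] → (5, 2)
vs g/D/Mid: Bob plays g → Alice plays S at [g] → (5, 2)
vs g/D/Hi: Bob plays g → Alice plays S at [g] → (5, 2)
vs k/U/Mid: Bob plays k → Bob plays U at [k] → (4, 3)
vs k/U/Hi: Bob plays k → Bob plays U at [k] → (4, 3)
vs k/D/Mid: Bob plays k → Bob plays D at [k] → (3, 2)
vs k/D/Hi: Bob plays k → Bob plays D at [k] → (3, 2)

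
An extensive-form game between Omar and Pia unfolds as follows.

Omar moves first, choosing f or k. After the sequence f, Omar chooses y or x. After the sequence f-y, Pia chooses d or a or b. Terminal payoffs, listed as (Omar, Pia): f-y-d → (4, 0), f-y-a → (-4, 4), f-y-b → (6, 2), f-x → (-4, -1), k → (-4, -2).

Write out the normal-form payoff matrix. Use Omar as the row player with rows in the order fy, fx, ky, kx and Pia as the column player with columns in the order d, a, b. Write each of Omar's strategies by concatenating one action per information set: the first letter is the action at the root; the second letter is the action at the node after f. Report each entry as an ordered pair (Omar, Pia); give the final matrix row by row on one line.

fy: (4,0) (-4,4) (6,2) | fx: (-4,-1) (-4,-1) (-4,-1) | ky: (-4,-2) (-4,-2) (-4,-2) | kx: (-4,-2) (-4,-2) (-4,-2)

            d        a        b
  fy    (4,0)   (-4,4)    (6,2)
  fx  (-4,-1)  (-4,-1)  (-4,-1)
  ky  (-4,-2)  (-4,-2)  (-4,-2)
  kx  (-4,-2)  (-4,-2)  (-4,-2)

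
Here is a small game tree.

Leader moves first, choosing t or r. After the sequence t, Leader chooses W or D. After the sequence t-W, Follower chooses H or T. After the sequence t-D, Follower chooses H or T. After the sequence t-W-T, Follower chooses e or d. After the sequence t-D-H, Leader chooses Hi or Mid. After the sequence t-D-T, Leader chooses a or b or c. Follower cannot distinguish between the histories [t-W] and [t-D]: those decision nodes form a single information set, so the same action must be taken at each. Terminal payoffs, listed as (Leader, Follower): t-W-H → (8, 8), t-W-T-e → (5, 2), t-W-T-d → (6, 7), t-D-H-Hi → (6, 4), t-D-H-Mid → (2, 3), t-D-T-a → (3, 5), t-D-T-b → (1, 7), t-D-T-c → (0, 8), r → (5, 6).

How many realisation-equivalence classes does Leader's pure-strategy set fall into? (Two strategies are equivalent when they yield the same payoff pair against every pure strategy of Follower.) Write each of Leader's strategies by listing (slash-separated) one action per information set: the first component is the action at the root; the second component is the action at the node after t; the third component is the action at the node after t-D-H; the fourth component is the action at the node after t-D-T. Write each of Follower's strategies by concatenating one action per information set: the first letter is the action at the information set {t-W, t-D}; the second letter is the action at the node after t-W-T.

8

Leader has 24 pure strategies: t/W/Hi/a, t/W/Hi/b, t/W/Hi/c, t/W/Mid/a, t/W/Mid/b, t/W/Mid/c, t/D/Hi/a, t/D/Hi/b, t/D/Hi/c, t/D/Mid/a, t/D/Mid/b, t/D/Mid/c, r/W/Hi/a, r/W/Hi/b, r/W/Hi/c, r/W/Mid/a, r/W/Mid/b, r/W/Mid/c, r/D/Hi/a, r/D/Hi/b, r/D/Hi/c, r/D/Mid/a, r/D/Mid/b, r/D/Mid/c. Columns: He, Hd, Te, Td.
{t/W/Hi/a, t/W/Hi/b, t/W/Hi/c, t/W/Mid/a, t/W/Mid/b, t/W/Mid/c} → row (8,8) (8,8) (5,2) (6,7)
{t/D/Hi/a} → row (6,4) (6,4) (3,5) (3,5)
{t/D/Hi/b} → row (6,4) (6,4) (1,7) (1,7)
{t/D/Hi/c} → row (6,4) (6,4) (0,8) (0,8)
{t/D/Mid/a} → row (2,3) (2,3) (3,5) (3,5)
{t/D/Mid/b} → row (2,3) (2,3) (1,7) (1,7)
{t/D/Mid/c} → row (2,3) (2,3) (0,8) (0,8)
{r/W/Hi/a, r/W/Hi/b, r/W/Hi/c, r/W/Mid/a, r/W/Mid/b, r/W/Mid/c, r/D/Hi/a, r/D/Hi/b, r/D/Hi/c, r/D/Mid/a, r/D/Mid/b, r/D/Mid/c} → row (5,6) (5,6) (5,6) (5,6)
That's 8 distinct rows out of 24 strategies.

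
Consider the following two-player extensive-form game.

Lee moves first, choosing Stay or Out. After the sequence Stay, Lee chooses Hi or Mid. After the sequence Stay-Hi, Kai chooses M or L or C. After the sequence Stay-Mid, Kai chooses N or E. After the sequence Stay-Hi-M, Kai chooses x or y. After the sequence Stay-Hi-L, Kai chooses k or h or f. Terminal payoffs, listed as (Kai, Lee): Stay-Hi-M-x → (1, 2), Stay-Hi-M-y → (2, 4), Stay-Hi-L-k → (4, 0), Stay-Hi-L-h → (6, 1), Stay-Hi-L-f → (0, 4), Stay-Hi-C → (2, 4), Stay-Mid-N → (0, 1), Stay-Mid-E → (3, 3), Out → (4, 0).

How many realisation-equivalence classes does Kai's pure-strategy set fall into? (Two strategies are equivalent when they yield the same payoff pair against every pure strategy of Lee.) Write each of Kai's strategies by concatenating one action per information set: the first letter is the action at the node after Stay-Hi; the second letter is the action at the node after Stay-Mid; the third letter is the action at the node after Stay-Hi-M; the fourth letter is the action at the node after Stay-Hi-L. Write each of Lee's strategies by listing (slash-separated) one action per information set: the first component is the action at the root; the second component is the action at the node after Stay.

Kai has 36 pure strategies: MNxk, MNxh, MNxf, MNyk, MNyh, MNyf, MExk, MExh, MExf, MEyk, MEyh, MEyf, LNxk, LNxh, LNxf, LNyk, LNyh, LNyf, LExk, LExh, LExf, LEyk, LEyh, LEyf, CNxk, CNxh, CNxf, CNyk, CNyh, CNyf, CExk, CExh, CExf, CEyk, CEyh, CEyf. Columns: Stay/Hi, Stay/Mid, Out/Hi, Out/Mid.
{MNxk, MNxh, MNxf} → row (1,2) (0,1) (4,0) (4,0)
{MNyk, MNyh, MNyf, CNxk, CNxh, CNxf, CNyk, CNyh, CNyf} → row (2,4) (0,1) (4,0) (4,0)
{MExk, MExh, MExf} → row (1,2) (3,3) (4,0) (4,0)
{MEyk, MEyh, MEyf, CExk, CExh, CExf, CEyk, CEyh, CEyf} → row (2,4) (3,3) (4,0) (4,0)
{LNxk, LNyk} → row (4,0) (0,1) (4,0) (4,0)
{LNxh, LNyh} → row (6,1) (0,1) (4,0) (4,0)
{LNxf, LNyf} → row (0,4) (0,1) (4,0) (4,0)
{LExk, LEyk} → row (4,0) (3,3) (4,0) (4,0)
{LExh, LEyh} → row (6,1) (3,3) (4,0) (4,0)
{LExf, LEyf} → row (0,4) (3,3) (4,0) (4,0)
That's 10 distinct rows out of 36 strategies.

10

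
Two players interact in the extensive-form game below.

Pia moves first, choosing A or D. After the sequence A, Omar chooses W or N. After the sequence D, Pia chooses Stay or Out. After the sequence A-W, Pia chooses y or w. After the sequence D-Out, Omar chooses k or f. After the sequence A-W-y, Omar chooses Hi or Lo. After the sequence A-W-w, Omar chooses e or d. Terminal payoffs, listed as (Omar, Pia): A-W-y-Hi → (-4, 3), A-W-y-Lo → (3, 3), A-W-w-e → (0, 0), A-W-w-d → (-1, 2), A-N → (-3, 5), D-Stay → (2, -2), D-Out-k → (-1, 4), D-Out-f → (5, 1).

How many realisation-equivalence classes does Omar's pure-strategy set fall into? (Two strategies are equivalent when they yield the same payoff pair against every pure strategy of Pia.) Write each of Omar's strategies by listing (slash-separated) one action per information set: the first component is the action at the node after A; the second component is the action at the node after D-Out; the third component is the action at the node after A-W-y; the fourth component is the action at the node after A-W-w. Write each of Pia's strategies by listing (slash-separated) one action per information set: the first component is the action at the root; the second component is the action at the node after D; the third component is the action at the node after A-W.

10

Omar has 16 pure strategies: W/k/Hi/e, W/k/Hi/d, W/k/Lo/e, W/k/Lo/d, W/f/Hi/e, W/f/Hi/d, W/f/Lo/e, W/f/Lo/d, N/k/Hi/e, N/k/Hi/d, N/k/Lo/e, N/k/Lo/d, N/f/Hi/e, N/f/Hi/d, N/f/Lo/e, N/f/Lo/d. Columns: A/Stay/y, A/Stay/w, A/Out/y, A/Out/w, D/Stay/y, D/Stay/w, D/Out/y, D/Out/w.
{W/k/Hi/e} → row (-4,3) (0,0) (-4,3) (0,0) (2,-2) (2,-2) (-1,4) (-1,4)
{W/k/Hi/d} → row (-4,3) (-1,2) (-4,3) (-1,2) (2,-2) (2,-2) (-1,4) (-1,4)
{W/k/Lo/e} → row (3,3) (0,0) (3,3) (0,0) (2,-2) (2,-2) (-1,4) (-1,4)
{W/k/Lo/d} → row (3,3) (-1,2) (3,3) (-1,2) (2,-2) (2,-2) (-1,4) (-1,4)
{W/f/Hi/e} → row (-4,3) (0,0) (-4,3) (0,0) (2,-2) (2,-2) (5,1) (5,1)
{W/f/Hi/d} → row (-4,3) (-1,2) (-4,3) (-1,2) (2,-2) (2,-2) (5,1) (5,1)
{W/f/Lo/e} → row (3,3) (0,0) (3,3) (0,0) (2,-2) (2,-2) (5,1) (5,1)
{W/f/Lo/d} → row (3,3) (-1,2) (3,3) (-1,2) (2,-2) (2,-2) (5,1) (5,1)
{N/k/Hi/e, N/k/Hi/d, N/k/Lo/e, N/k/Lo/d} → row (-3,5) (-3,5) (-3,5) (-3,5) (2,-2) (2,-2) (-1,4) (-1,4)
{N/f/Hi/e, N/f/Hi/d, N/f/Lo/e, N/f/Lo/d} → row (-3,5) (-3,5) (-3,5) (-3,5) (2,-2) (2,-2) (5,1) (5,1)
That's 10 distinct rows out of 16 strategies.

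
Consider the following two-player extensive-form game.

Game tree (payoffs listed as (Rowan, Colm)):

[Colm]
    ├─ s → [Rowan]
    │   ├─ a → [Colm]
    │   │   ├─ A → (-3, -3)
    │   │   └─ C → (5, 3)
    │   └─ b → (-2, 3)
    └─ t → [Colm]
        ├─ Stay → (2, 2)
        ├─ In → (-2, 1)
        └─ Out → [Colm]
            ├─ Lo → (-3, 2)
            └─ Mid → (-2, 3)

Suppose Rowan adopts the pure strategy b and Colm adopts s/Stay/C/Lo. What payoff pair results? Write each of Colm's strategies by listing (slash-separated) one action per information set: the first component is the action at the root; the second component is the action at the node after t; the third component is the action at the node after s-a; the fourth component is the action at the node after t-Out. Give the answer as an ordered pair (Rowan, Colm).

Trace the play path from the root:
  Colm plays s
  Rowan plays b at [s]
→ terminal payoff (-2, 3).
(Colm's choice at the node after t is never reached on this path, so it doesn't affect the outcome.)

(-2, 3)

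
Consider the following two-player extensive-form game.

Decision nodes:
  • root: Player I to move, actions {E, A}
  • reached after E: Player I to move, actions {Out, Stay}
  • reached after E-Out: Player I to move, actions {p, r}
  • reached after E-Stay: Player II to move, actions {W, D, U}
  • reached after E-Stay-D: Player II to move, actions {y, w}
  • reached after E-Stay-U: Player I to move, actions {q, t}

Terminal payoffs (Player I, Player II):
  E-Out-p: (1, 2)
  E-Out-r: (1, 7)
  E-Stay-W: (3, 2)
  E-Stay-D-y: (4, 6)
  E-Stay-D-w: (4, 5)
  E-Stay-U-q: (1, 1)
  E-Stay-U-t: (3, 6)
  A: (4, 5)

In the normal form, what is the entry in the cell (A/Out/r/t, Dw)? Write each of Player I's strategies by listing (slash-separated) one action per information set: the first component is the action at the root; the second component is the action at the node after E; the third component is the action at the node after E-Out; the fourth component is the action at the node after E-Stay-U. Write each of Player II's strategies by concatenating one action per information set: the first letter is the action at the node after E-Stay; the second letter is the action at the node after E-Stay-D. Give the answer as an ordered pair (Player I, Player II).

(4, 5)

Trace the play path from the root:
  Player I plays A
→ terminal payoff (4, 5).
(Player I's choice at the node after E is never reached on this path, so it doesn't affect the outcome.)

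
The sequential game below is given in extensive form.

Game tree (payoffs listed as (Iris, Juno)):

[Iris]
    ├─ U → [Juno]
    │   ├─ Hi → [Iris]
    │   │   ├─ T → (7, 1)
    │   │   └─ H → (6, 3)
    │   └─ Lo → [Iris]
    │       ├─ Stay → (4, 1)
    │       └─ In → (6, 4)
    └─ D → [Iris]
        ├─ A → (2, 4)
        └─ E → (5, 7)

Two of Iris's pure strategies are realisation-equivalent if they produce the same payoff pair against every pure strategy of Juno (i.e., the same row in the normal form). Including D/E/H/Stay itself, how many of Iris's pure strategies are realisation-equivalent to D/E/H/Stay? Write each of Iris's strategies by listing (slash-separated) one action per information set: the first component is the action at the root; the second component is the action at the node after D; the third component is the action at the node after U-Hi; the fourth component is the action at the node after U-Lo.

Row for D/E/H/Stay (columns Hi, Lo): (5,7) (5,7).
Under D/E/H/Stay, Iris's choice at the node after U-Hi and at the node after U-Lo can never be reached regardless of what Juno does, so varying those choices leaves every outcome unchanged.
Holding the reachable choices fixed and varying the unreachable ones freely already gives 2 × 2 = 4 equivalent strategies.
No other strategy reproduces this row, so those 4 are the full class: D/E/T/Stay, D/E/T/In, D/E/H/Stay, D/E/H/In.

4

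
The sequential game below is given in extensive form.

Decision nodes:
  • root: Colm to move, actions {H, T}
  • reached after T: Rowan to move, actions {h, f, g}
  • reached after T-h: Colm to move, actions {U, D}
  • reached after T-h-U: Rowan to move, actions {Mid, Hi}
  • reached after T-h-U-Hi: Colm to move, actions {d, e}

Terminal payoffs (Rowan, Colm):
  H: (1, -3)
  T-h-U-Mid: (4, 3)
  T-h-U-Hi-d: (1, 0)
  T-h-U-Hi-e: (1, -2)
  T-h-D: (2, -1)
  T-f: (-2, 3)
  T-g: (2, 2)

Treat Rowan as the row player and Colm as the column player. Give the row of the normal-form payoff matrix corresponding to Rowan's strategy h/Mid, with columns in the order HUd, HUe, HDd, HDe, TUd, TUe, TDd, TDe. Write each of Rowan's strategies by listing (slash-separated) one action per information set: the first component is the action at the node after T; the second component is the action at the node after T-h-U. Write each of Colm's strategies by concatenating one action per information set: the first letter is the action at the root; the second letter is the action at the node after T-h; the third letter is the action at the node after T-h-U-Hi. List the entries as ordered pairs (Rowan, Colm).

vs HUd: Colm plays H → (1, -3)
vs HUe: Colm plays H → (1, -3)
vs HDd: Colm plays H → (1, -3)
vs HDe: Colm plays H → (1, -3)
vs TUd: Colm plays T → Rowan plays h at [T] → Colm plays U at [T-h] → Rowan plays Mid at [T-h-U] → (4, 3)
vs TUe: Colm plays T → Rowan plays h at [T] → Colm plays U at [T-h] → Rowan plays Mid at [T-h-U] → (4, 3)
vs TDd: Colm plays T → Rowan plays h at [T] → Colm plays D at [T-h] → (2, -1)
vs TDe: Colm plays T → Rowan plays h at [T] → Colm plays D at [T-h] → (2, -1)

(1,-3) (1,-3) (1,-3) (1,-3) (4,3) (4,3) (2,-1) (2,-1)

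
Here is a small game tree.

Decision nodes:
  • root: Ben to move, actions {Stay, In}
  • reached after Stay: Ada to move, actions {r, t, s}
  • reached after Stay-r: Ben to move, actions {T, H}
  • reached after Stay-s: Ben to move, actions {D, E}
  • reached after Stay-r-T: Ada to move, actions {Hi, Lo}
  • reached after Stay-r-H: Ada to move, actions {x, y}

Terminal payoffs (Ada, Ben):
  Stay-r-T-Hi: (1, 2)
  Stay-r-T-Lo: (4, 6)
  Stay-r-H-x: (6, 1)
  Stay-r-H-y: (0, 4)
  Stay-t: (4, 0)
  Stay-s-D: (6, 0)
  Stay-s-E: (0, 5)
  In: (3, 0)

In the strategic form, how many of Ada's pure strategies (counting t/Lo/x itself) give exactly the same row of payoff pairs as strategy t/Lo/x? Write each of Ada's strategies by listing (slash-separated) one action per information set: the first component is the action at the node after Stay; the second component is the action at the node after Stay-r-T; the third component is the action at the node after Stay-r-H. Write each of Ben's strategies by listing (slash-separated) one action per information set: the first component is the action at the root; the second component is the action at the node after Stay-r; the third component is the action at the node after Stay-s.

4

Row for t/Lo/x (columns Stay/T/D, Stay/T/E, Stay/H/D, Stay/H/E, In/T/D, In/T/E, In/H/D, In/H/E): (4,0) (4,0) (4,0) (4,0) (3,0) (3,0) (3,0) (3,0).
Under t/Lo/x, Ada's choice at the node after Stay-r-T and at the node after Stay-r-H can never be reached regardless of what Ben does, so varying those choices leaves every outcome unchanged.
Holding the reachable choices fixed and varying the unreachable ones freely already gives 2 × 2 = 4 equivalent strategies.
No other strategy reproduces this row, so those 4 are the full class: t/Hi/x, t/Hi/y, t/Lo/x, t/Lo/y.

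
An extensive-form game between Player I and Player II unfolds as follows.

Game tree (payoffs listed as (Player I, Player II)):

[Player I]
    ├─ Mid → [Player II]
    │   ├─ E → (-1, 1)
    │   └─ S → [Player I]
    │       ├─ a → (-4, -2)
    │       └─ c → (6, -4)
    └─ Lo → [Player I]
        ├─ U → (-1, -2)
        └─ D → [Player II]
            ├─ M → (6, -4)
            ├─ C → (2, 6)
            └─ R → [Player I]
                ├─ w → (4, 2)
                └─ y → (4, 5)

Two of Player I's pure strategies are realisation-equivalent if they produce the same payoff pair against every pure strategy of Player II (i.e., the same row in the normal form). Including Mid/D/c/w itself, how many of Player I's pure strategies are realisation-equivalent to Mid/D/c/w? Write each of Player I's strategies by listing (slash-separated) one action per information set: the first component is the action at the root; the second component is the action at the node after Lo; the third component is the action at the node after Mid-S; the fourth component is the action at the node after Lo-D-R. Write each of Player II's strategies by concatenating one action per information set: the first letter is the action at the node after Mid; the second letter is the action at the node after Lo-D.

Row for Mid/D/c/w (columns EM, EC, ER, SM, SC, SR): (-1,1) (-1,1) (-1,1) (6,-4) (6,-4) (6,-4).
Under Mid/D/c/w, Player I's choice at the node after Lo and at the node after Lo-D-R can never be reached regardless of what Player II does, so varying those choices leaves every outcome unchanged.
Holding the reachable choices fixed and varying the unreachable ones freely already gives 2 × 2 = 4 equivalent strategies.
No other strategy reproduces this row, so those 4 are the full class: Mid/U/c/w, Mid/U/c/y, Mid/D/c/w, Mid/D/c/y.

4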